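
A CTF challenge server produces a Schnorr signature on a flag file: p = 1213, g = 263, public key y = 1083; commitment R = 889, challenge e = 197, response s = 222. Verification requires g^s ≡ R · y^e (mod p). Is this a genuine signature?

g^s mod p:
Squares mod 1213: 263^1≡263, 263^2≡28, 263^4≡784, 263^8≡878, 263^16≡629, 263^32≡203, 263^64≡1180, 263^128≡1089
222 = 128 + 64 + 16 + 8 + 4 + 2, so 263^222 ≡ 1089·1180·629·878·784·28 ≡ 555 (mod 1213)
R · y^e mod p:
Squares mod 1213: 1083^1≡1083, 1083^2≡1131, 1083^4≡659, 1083^8≡27, 1083^16≡729, 1083^32≡147, 1083^64≡988, 1083^128≡892
197 = 128 + 64 + 4 + 1, so 1083^197 ≡ 892·988·659·1083 ≡ 889 (mod 1213)
889·889 = 790321 ≡ 658 (mod 1213)
555 ≠ 658; the check fails.

forged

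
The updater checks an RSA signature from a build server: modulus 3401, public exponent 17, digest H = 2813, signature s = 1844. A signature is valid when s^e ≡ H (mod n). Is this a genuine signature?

s^2 ≡ 1844^2 = 3400336 ≡ 2737
s^4 ≡ 2737^2 = 7491169 ≡ 2167
s^8 ≡ 2167^2 = 4695889 ≡ 2509
s^16 ≡ 2509^2 = 6295081 ≡ 3231
17 = 16 + 1, so s^17 ≡ 3231·1844 ≡ 2813 (mod 3401)
Since 2813 equals the digest 2813, verification succeeds.

genuine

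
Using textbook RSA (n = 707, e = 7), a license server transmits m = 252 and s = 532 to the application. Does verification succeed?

passes

Squares mod 707: s^1≡532, s^2≡224, s^4≡686
7 = 4 + 2 + 1, so s^7 ≡ 686·224·532 ≡ 252 (mod 707)
252 = m, so the signature checks out.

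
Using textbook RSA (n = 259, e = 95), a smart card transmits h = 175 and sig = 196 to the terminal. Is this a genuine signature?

sig^2 ≡ 196^2 = 38416 ≡ 84
sig^4 ≡ 84^2 = 7056 ≡ 63
sig^8 ≡ 63^2 = 3969 ≡ 84
sig^16 ≡ 84^2 = 7056 ≡ 63
sig^32 ≡ 63^2 = 3969 ≡ 84
sig^64 ≡ 84^2 = 7056 ≡ 63
95 = 64 + 16 + 8 + 4 + 2 + 1, so sig^95 ≡ 63·63·84·63·84·196 ≡ 175 (mod 259)
sig^95 mod 259 = 175 matches h.

genuine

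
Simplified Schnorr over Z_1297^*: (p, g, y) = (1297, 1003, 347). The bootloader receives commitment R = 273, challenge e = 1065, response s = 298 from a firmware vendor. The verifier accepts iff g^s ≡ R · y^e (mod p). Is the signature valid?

valid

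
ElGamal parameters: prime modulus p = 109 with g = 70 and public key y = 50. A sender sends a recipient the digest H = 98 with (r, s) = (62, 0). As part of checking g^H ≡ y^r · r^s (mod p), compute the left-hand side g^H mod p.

70^2 = 4900 ≡ 104
70^4 ≡ 104^2 = 10816 ≡ 25
70^8 ≡ 25^2 = 625 ≡ 80
70^16 ≡ 80^2 = 6400 ≡ 78
70^32 ≡ 78^2 = 6084 ≡ 89
70^64 ≡ 89^2 = 7921 ≡ 73
98 = 64 + 32 + 2, so 70^98 ≡ 73·89·104 ≡ 106 (mod 109)

106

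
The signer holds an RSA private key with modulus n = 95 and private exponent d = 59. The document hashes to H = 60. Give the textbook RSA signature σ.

H^2 ≡ 60^2 = 3600 ≡ 85
H^4 ≡ 85^2 = 7225 ≡ 5
H^8 ≡ 5^2 = 25
H^16 ≡ 25^2 = 625 ≡ 55
H^32 ≡ 55^2 = 3025 ≡ 80
59 = 32 + 16 + 8 + 2 + 1, so H^59 ≡ 80·55·25·85·60 ≡ 15 (mod 95)

15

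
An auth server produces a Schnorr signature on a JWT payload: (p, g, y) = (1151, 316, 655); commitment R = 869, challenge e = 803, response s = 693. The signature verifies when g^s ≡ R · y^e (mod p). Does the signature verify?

verifies

g^s mod p:
316^693 mod 1151 = 982
R · y^e mod p:
655^803 mod 1151 = 421
869·421 = 365849 ≡ 982 (mod 1151)
982 ≡ 982 (mod 1151); signature holds.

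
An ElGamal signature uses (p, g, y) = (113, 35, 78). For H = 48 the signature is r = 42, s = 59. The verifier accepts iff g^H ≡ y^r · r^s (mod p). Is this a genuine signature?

forged

Left side g^H mod p:
35^2 = 1225 ≡ 95
35^4 ≡ 95^2 = 9025 ≡ 98
35^8 ≡ 98^2 = 9604 ≡ 112
35^16 ≡ 112^2 = 12544 ≡ 1
35^32 ≡ 1^2 = 1
48 = 32 + 16, so 35^48 ≡ 1·1 ≡ 1 (mod 113)
Right side y^r · r^s mod p:
78^2 = 6084 ≡ 95
78^4 ≡ 95^2 = 9025 ≡ 98
78^8 ≡ 98^2 = 9604 ≡ 112
78^16 ≡ 112^2 = 12544 ≡ 1
78^32 ≡ 1^2 = 1
42 = 32 + 8 + 2, so 78^42 ≡ 1·112·95 ≡ 18 (mod 113)
42^2 = 1764 ≡ 69
42^4 ≡ 69^2 = 4761 ≡ 15
42^8 ≡ 15^2 = 225 ≡ 112
42^16 ≡ 112^2 = 12544 ≡ 1
42^32 ≡ 1^2 = 1
59 = 32 + 16 + 8 + 2 + 1, so 42^59 ≡ 1·1·112·69·42 ≡ 40 (mod 113)
18·40 = 720 ≡ 42 (mod 113)
1 ≠ 42, so verification fails.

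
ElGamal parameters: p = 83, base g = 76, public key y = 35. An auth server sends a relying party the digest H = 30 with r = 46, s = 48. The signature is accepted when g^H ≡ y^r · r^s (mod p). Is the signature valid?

Left side g^H mod p:
76^30 mod 83 = 48
Right side y^r · r^s mod p:
35^46 mod 83 = 27
46^48 mod 83 = 68
27·68 = 1836 ≡ 10 (mod 83)
48 ≠ 10, so verification fails.

invalid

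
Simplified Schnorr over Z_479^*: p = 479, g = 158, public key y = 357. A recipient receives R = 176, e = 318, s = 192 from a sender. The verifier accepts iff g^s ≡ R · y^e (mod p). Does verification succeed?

g^s mod p:
158^2 = 24964 ≡ 56
158^4 ≡ 56^2 = 3136 ≡ 262
158^8 ≡ 262^2 = 68644 ≡ 147
158^16 ≡ 147^2 = 21609 ≡ 54
158^32 ≡ 54^2 = 2916 ≡ 42
158^64 ≡ 42^2 = 1764 ≡ 327
158^128 ≡ 327^2 = 106929 ≡ 112
192 = 128 + 64, so 158^192 ≡ 112·327 ≡ 220 (mod 479)
R · y^e mod p:
357^2 = 127449 ≡ 35
357^4 ≡ 35^2 = 1225 ≡ 267
357^8 ≡ 267^2 = 71289 ≡ 397
357^16 ≡ 397^2 = 157609 ≡ 18
357^32 ≡ 18^2 = 324
357^64 ≡ 324^2 = 104976 ≡ 75
357^128 ≡ 75^2 = 5625 ≡ 356
357^256 ≡ 356^2 = 126736 ≡ 280
318 = 256 + 32 + 16 + 8 + 4 + 2, so 357^318 ≡ 280·324·18·397·267·35 ≡ 121 (mod 479)
176·121 = 21296 ≡ 220 (mod 479)
220 ≡ 220 (mod 479); signature holds.

passes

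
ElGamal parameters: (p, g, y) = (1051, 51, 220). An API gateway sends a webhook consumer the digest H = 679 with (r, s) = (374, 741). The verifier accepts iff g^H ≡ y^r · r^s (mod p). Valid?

Left side g^H mod p:
51^2 = 2601 ≡ 499
51^4 ≡ 499^2 = 249001 ≡ 965
51^8 ≡ 965^2 = 931225 ≡ 39
51^16 ≡ 39^2 = 1521 ≡ 470
51^32 ≡ 470^2 = 220900 ≡ 190
51^64 ≡ 190^2 = 36100 ≡ 366
51^128 ≡ 366^2 = 133956 ≡ 479
51^256 ≡ 479^2 = 229441 ≡ 323
51^512 ≡ 323^2 = 104329 ≡ 280
679 = 512 + 128 + 32 + 4 + 2 + 1, so 51^679 ≡ 280·479·190·965·499·51 ≡ 627 (mod 1051)
Right side y^r · r^s mod p:
220^2 = 48400 ≡ 54
220^4 ≡ 54^2 = 2916 ≡ 814
220^8 ≡ 814^2 = 662596 ≡ 466
220^16 ≡ 466^2 = 217156 ≡ 650
220^32 ≡ 650^2 = 422500 ≡ 1049
220^64 ≡ 1049^2 = 1100401 ≡ 4
220^128 ≡ 4^2 = 16
220^256 ≡ 16^2 = 256
374 = 256 + 64 + 32 + 16 + 4 + 2, so 220^374 ≡ 256·4·1049·650·814·54 ≡ 212 (mod 1051)
374^2 = 139876 ≡ 93
374^4 ≡ 93^2 = 8649 ≡ 241
374^8 ≡ 241^2 = 58081 ≡ 276
374^16 ≡ 276^2 = 76176 ≡ 504
374^32 ≡ 504^2 = 254016 ≡ 725
374^64 ≡ 725^2 = 525625 ≡ 125
374^128 ≡ 125^2 = 15625 ≡ 911
374^256 ≡ 911^2 = 829921 ≡ 682
374^512 ≡ 682^2 = 465124 ≡ 582
741 = 512 + 128 + 64 + 32 + 4 + 1, so 374^741 ≡ 582·911·125·725·241·374 ≡ 945 (mod 1051)
212·945 = 200340 ≡ 650 (mod 1051)
627 ≠ 650, so verification fails.

no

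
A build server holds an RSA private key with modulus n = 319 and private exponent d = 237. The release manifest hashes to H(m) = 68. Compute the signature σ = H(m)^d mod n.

Squares mod 319: (H(m))^1≡68, (H(m))^2≡158, (H(m))^4≡82, (H(m))^8≡25, (H(m))^16≡306, (H(m))^32≡169, (H(m))^64≡170, (H(m))^128≡190
237 = 128 + 64 + 32 + 8 + 4 + 1, so (H(m))^237 ≡ 190·170·169·25·82·68 ≡ 84 (mod 319)

84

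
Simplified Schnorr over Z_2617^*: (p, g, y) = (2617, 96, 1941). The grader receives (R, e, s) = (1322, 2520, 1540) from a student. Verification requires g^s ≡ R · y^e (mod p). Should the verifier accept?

accept

g^s mod p:
96^2 = 9216 ≡ 1365
96^4 ≡ 1365^2 = 1863225 ≡ 2538
96^8 ≡ 2538^2 = 6441444 ≡ 1007
96^16 ≡ 1007^2 = 1014049 ≡ 1270
96^32 ≡ 1270^2 = 1612900 ≡ 828
96^64 ≡ 828^2 = 685584 ≡ 2547
96^128 ≡ 2547^2 = 6487209 ≡ 2283
96^256 ≡ 2283^2 = 5212089 ≡ 1642
96^512 ≡ 1642^2 = 2696164 ≡ 654
96^1024 ≡ 654^2 = 427716 ≡ 1145
1540 = 1024 + 512 + 4, so 96^1540 ≡ 1145·654·2538 ≡ 2332 (mod 2617)
R · y^e mod p:
1941^2 = 3767481 ≡ 1618
1941^4 ≡ 1618^2 = 2617924 ≡ 924
1941^8 ≡ 924^2 = 853776 ≡ 634
1941^16 ≡ 634^2 = 401956 ≡ 1555
1941^32 ≡ 1555^2 = 2418025 ≡ 2534
1941^64 ≡ 2534^2 = 6421156 ≡ 1655
1941^128 ≡ 1655^2 = 2739025 ≡ 1643
1941^256 ≡ 1643^2 = 2699449 ≡ 1322
1941^512 ≡ 1322^2 = 1747684 ≡ 2145
1941^1024 ≡ 2145^2 = 4601025 ≡ 339
1941^2048 ≡ 339^2 = 114921 ≡ 2390
2520 = 2048 + 256 + 128 + 64 + 16 + 8, so 1941^2520 ≡ 2390·1322·1643·1655·1555·634 ≡ 1142 (mod 2617)
1322·1142 = 1509724 ≡ 2332 (mod 2617)
2332 ≡ 2332 (mod 2617); signature holds.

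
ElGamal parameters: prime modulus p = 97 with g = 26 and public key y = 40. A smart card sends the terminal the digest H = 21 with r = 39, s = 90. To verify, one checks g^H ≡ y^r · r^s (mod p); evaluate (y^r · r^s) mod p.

55

40^2 = 1600 ≡ 48
40^4 ≡ 48^2 = 2304 ≡ 73
40^8 ≡ 73^2 = 5329 ≡ 91
40^16 ≡ 91^2 = 8281 ≡ 36
40^32 ≡ 36^2 = 1296 ≡ 35
39 = 32 + 4 + 2 + 1, so 40^39 ≡ 35·73·48·40 ≡ 19 (mod 97)
39^2 = 1521 ≡ 66
39^4 ≡ 66^2 = 4356 ≡ 88
39^8 ≡ 88^2 = 7744 ≡ 81
39^16 ≡ 81^2 = 6561 ≡ 62
39^32 ≡ 62^2 = 3844 ≡ 61
39^64 ≡ 61^2 = 3721 ≡ 35
90 = 64 + 16 + 8 + 2, so 39^90 ≡ 35·62·81·66 ≡ 8 (mod 97)
y^r · r^s ≡ 19·8 = 152 ≡ 55 (mod 97)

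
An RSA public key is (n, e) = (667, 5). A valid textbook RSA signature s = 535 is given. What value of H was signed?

Squares mod 667: s^1≡535, s^2≡82, s^4≡54
5 = 4 + 1, so s^5 ≡ 54·535 ≡ 209 (mod 667)

209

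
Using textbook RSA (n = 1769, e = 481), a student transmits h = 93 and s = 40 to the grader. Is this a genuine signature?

forged

Squares mod 1769: s^1≡40, s^2≡1600, s^4≡257, s^8≡596, s^16≡1416, s^32≡779, s^64≡74, s^128≡169, s^256≡257
481 = 256 + 128 + 64 + 32 + 1, so s^481 ≡ 257·169·74·779·40 ≡ 101 (mod 1769)
101 ≠ 93, so verification fails.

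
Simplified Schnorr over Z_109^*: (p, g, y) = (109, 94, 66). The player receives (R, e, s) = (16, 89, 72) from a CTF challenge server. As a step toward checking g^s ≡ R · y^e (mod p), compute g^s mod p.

63

94^2 = 8836 ≡ 7
94^4 ≡ 7^2 = 49
94^8 ≡ 49^2 = 2401 ≡ 3
94^16 ≡ 3^2 = 9
94^32 ≡ 9^2 = 81
94^64 ≡ 81^2 = 6561 ≡ 21
72 = 64 + 8, so 94^72 ≡ 21·3 ≡ 63 (mod 109)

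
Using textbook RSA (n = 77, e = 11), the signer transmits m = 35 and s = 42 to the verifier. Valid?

no

Squares mod 77: s^1≡42, s^2≡70, s^4≡49, s^8≡14
11 = 8 + 2 + 1, so s^11 ≡ 14·70·42 ≡ 42 (mod 77)
The recovered value 42 does not match the digest 35.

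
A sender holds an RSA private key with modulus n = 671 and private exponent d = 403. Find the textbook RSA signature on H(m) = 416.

377

(H(m))^2 ≡ 416^2 = 173056 ≡ 609
(H(m))^4 ≡ 609^2 = 370881 ≡ 489
(H(m))^8 ≡ 489^2 = 239121 ≡ 245
(H(m))^16 ≡ 245^2 = 60025 ≡ 306
(H(m))^32 ≡ 306^2 = 93636 ≡ 367
(H(m))^64 ≡ 367^2 = 134689 ≡ 489
(H(m))^128 ≡ 489^2 = 239121 ≡ 245
(H(m))^256 ≡ 245^2 = 60025 ≡ 306
403 = 256 + 128 + 16 + 2 + 1, so (H(m))^403 ≡ 306·245·306·609·416 ≡ 377 (mod 671)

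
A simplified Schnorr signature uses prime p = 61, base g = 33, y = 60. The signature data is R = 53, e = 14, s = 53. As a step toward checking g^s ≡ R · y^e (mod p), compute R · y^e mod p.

Squares mod 61: 60^1≡60, 60^2≡1, 60^4≡1, 60^8≡1
14 = 8 + 4 + 2, so 60^14 ≡ 1·1·1 ≡ 1 (mod 61)
R · y^e ≡ 53·1 = 53 ≡ 53 (mod 61)

53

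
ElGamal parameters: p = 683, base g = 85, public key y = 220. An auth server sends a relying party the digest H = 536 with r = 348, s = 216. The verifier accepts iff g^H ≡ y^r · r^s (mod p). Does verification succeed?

passes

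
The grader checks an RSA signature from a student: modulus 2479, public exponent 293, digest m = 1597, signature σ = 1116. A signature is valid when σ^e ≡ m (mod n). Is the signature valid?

σ^293 mod 2479 = 376
376 ≠ 1597, so verification fails.

invalid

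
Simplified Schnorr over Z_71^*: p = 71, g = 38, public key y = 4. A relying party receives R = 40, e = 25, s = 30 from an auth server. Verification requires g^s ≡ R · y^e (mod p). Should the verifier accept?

g^s mod p:
38^30 mod 71 = 32
R · y^e mod p:
4^25 mod 71 = 37
40·37 = 1480 ≡ 60 (mod 71)
32 ≠ 60; the check fails.

reject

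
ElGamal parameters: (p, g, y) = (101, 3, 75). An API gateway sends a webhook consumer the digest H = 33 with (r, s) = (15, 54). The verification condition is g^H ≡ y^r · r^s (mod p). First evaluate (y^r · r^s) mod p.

61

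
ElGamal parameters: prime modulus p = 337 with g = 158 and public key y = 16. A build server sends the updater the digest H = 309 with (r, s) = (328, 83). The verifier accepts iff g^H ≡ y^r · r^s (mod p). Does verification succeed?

fails

Left side g^H mod p:
158^2 = 24964 ≡ 26
158^4 ≡ 26^2 = 676 ≡ 2
158^8 ≡ 2^2 = 4
158^16 ≡ 4^2 = 16
158^32 ≡ 16^2 = 256
158^64 ≡ 256^2 = 65536 ≡ 158
158^128 ≡ 158^2 = 24964 ≡ 26
158^256 ≡ 26^2 = 676 ≡ 2
309 = 256 + 32 + 16 + 4 + 1, so 158^309 ≡ 2·256·16·2·158 ≡ 175 (mod 337)
Right side y^r · r^s mod p:
16^2 = 256
16^4 ≡ 256^2 = 65536 ≡ 158
16^8 ≡ 158^2 = 24964 ≡ 26
16^16 ≡ 26^2 = 676 ≡ 2
16^32 ≡ 2^2 = 4
16^64 ≡ 4^2 = 16
16^128 ≡ 16^2 = 256
16^256 ≡ 256^2 = 65536 ≡ 158
328 = 256 + 64 + 8, so 16^328 ≡ 158·16·26 ≡ 13 (mod 337)
328^2 = 107584 ≡ 81
328^4 ≡ 81^2 = 6561 ≡ 158
328^8 ≡ 158^2 = 24964 ≡ 26
328^16 ≡ 26^2 = 676 ≡ 2
328^32 ≡ 2^2 = 4
328^64 ≡ 4^2 = 16
83 = 64 + 16 + 2 + 1, so 328^83 ≡ 16·2·81·328 ≡ 262 (mod 337)
13·262 = 3406 ≡ 36 (mod 337)
175 ≠ 36, so verification fails.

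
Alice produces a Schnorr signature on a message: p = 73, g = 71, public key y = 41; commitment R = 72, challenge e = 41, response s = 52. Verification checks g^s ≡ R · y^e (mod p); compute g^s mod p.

55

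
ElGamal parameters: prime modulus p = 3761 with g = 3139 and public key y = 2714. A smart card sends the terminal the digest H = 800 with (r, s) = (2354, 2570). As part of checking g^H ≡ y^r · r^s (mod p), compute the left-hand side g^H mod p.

1669

3139^2 = 9853321 ≡ 3262
3139^4 ≡ 3262^2 = 10640644 ≡ 775
3139^8 ≡ 775^2 = 600625 ≡ 2626
3139^16 ≡ 2626^2 = 6895876 ≡ 1963
3139^32 ≡ 1963^2 = 3853369 ≡ 2105
3139^64 ≡ 2105^2 = 4431025 ≡ 567
3139^128 ≡ 567^2 = 321489 ≡ 1804
3139^256 ≡ 1804^2 = 3254416 ≡ 1151
3139^512 ≡ 1151^2 = 1324801 ≡ 929
800 = 512 + 256 + 32, so 3139^800 ≡ 929·1151·2105 ≡ 1669 (mod 3761)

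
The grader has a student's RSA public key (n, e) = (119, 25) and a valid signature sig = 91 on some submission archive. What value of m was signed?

sig^25 mod 119 = 28

28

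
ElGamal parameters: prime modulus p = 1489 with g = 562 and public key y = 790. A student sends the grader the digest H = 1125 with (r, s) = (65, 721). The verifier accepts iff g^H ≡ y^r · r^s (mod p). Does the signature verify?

verifies

Left side g^H mod p:
562^2 = 315844 ≡ 176
562^4 ≡ 176^2 = 30976 ≡ 1196
562^8 ≡ 1196^2 = 1430416 ≡ 976
562^16 ≡ 976^2 = 952576 ≡ 1105
562^32 ≡ 1105^2 = 1221025 ≡ 45
562^64 ≡ 45^2 = 2025 ≡ 536
562^128 ≡ 536^2 = 287296 ≡ 1408
562^256 ≡ 1408^2 = 1982464 ≡ 605
562^512 ≡ 605^2 = 366025 ≡ 1220
562^1024 ≡ 1220^2 = 1488400 ≡ 889
1125 = 1024 + 64 + 32 + 4 + 1, so 562^1125 ≡ 889·536·45·1196·562 ≡ 924 (mod 1489)
Right side y^r · r^s mod p:
790^2 = 624100 ≡ 209
790^4 ≡ 209^2 = 43681 ≡ 500
790^8 ≡ 500^2 = 250000 ≡ 1337
790^16 ≡ 1337^2 = 1787569 ≡ 769
790^32 ≡ 769^2 = 591361 ≡ 228
790^64 ≡ 228^2 = 51984 ≡ 1358
65 = 64 + 1, so 790^65 ≡ 1358·790 ≡ 740 (mod 1489)
65^2 = 4225 ≡ 1247
65^4 ≡ 1247^2 = 1555009 ≡ 493
65^8 ≡ 493^2 = 243049 ≡ 342
65^16 ≡ 342^2 = 116964 ≡ 822
65^32 ≡ 822^2 = 675684 ≡ 1167
65^64 ≡ 1167^2 = 1361889 ≡ 943
65^128 ≡ 943^2 = 889249 ≡ 316
65^256 ≡ 316^2 = 99856 ≡ 93
65^512 ≡ 93^2 = 8649 ≡ 1204
721 = 512 + 128 + 64 + 16 + 1, so 65^721 ≡ 1204·316·943·822·65 ≡ 291 (mod 1489)
740·291 = 215340 ≡ 924 (mod 1489)
924 ≡ 924 (mod 1489), so the signature is genuine.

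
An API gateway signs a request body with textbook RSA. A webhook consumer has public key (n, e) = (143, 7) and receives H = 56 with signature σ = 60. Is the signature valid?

σ^7 mod 143 = 135
σ^7 mod 143 = 135, but H = 56.

invalid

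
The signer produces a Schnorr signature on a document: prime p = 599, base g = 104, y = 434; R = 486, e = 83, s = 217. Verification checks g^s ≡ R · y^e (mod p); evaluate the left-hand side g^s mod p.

104^2 = 10816 ≡ 34
104^4 ≡ 34^2 = 1156 ≡ 557
104^8 ≡ 557^2 = 310249 ≡ 566
104^16 ≡ 566^2 = 320356 ≡ 490
104^32 ≡ 490^2 = 240100 ≡ 500
104^64 ≡ 500^2 = 250000 ≡ 217
104^128 ≡ 217^2 = 47089 ≡ 367
217 = 128 + 64 + 16 + 8 + 1, so 104^217 ≡ 367·217·490·566·104 ≡ 249 (mod 599)

249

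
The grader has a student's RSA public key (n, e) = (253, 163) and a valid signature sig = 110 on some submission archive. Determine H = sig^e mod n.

242

Squares mod 253: sig^1≡110, sig^2≡209, sig^4≡165, sig^8≡154, sig^16≡187, sig^32≡55, sig^64≡242, sig^128≡121
163 = 128 + 32 + 2 + 1, so sig^163 ≡ 121·55·209·110 ≡ 242 (mod 253)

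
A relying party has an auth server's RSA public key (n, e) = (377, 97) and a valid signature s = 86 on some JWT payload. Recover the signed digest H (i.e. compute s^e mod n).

s^2 ≡ 86^2 = 7396 ≡ 233
s^4 ≡ 233^2 = 54289 ≡ 1
s^8 ≡ 1^2 = 1
s^16 ≡ 1^2 = 1
s^32 ≡ 1^2 = 1
s^64 ≡ 1^2 = 1
97 = 64 + 32 + 1, so s^97 ≡ 1·1·86 ≡ 86 (mod 377)

86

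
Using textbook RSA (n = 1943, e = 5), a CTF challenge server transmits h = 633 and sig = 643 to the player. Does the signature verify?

sig^5 mod 1943 = 1153
1153 ≠ 633, so verification fails.

does not verify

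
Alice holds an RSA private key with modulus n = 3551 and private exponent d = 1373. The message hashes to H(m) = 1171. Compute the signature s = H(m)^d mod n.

3419

Squares mod 3551: (H(m))^1≡1171, (H(m))^2≡555, (H(m))^4≡2639, (H(m))^8≡810, (H(m))^16≡2716, (H(m))^32≡1229, (H(m))^64≡1266, (H(m))^128≡1255, (H(m))^256≡1932, (H(m))^512≡523, (H(m))^1024≡102
1373 = 1024 + 256 + 64 + 16 + 8 + 4 + 1, so (H(m))^1373 ≡ 102·1932·1266·2716·810·2639·1171 ≡ 3419 (mod 3551)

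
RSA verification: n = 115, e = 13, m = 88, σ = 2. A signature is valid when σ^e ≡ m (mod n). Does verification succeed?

fails

Squares mod 115: σ^1≡2, σ^2≡4, σ^4≡16, σ^8≡26
13 = 8 + 4 + 1, so σ^13 ≡ 26·16·2 ≡ 27 (mod 115)
σ^13 mod 115 = 27, but m = 88.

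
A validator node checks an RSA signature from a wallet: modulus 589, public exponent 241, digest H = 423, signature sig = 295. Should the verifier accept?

reject

sig^2 ≡ 295^2 = 87025 ≡ 442
sig^4 ≡ 442^2 = 195364 ≡ 405
sig^8 ≡ 405^2 = 164025 ≡ 283
sig^16 ≡ 283^2 = 80089 ≡ 574
sig^32 ≡ 574^2 = 329476 ≡ 225
sig^64 ≡ 225^2 = 50625 ≡ 560
sig^128 ≡ 560^2 = 313600 ≡ 252
241 = 128 + 64 + 32 + 16 + 1, so sig^241 ≡ 252·560·225·574·295 ≡ 357 (mod 589)
sig^241 mod 589 = 357, but H = 423.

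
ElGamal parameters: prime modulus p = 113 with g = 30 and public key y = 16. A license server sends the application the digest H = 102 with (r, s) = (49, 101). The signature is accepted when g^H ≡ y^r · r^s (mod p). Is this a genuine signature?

genuine

Left side g^H mod p:
30^2 = 900 ≡ 109
30^4 ≡ 109^2 = 11881 ≡ 16
30^8 ≡ 16^2 = 256 ≡ 30
30^16 ≡ 30^2 = 900 ≡ 109
30^32 ≡ 109^2 = 11881 ≡ 16
30^64 ≡ 16^2 = 256 ≡ 30
102 = 64 + 32 + 4 + 2, so 30^102 ≡ 30·16·16·109 ≡ 16 (mod 113)
Right side y^r · r^s mod p:
16^2 = 256 ≡ 30
16^4 ≡ 30^2 = 900 ≡ 109
16^8 ≡ 109^2 = 11881 ≡ 16
16^16 ≡ 16^2 = 256 ≡ 30
16^32 ≡ 30^2 = 900 ≡ 109
49 = 32 + 16 + 1, so 16^49 ≡ 109·30·16 ≡ 1 (mod 113)
49^2 = 2401 ≡ 28
49^4 ≡ 28^2 = 784 ≡ 106
49^8 ≡ 106^2 = 11236 ≡ 49
49^16 ≡ 49^2 = 2401 ≡ 28
49^32 ≡ 28^2 = 784 ≡ 106
49^64 ≡ 106^2 = 11236 ≡ 49
101 = 64 + 32 + 4 + 1, so 49^101 ≡ 49·106·106·49 ≡ 16 (mod 113)
1·16 = 16 ≡ 16 (mod 113)
16 ≡ 16 (mod 113), so the signature is genuine.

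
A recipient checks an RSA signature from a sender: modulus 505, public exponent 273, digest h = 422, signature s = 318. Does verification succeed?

fails

s^2 ≡ 318^2 = 101124 ≡ 124
s^4 ≡ 124^2 = 15376 ≡ 226
s^8 ≡ 226^2 = 51076 ≡ 71
s^16 ≡ 71^2 = 5041 ≡ 496
s^32 ≡ 496^2 = 246016 ≡ 81
s^64 ≡ 81^2 = 6561 ≡ 501
s^128 ≡ 501^2 = 251001 ≡ 16
s^256 ≡ 16^2 = 256
273 = 256 + 16 + 1, so s^273 ≡ 256·496·318 ≡ 83 (mod 505)
83 ≠ 422, so verification fails.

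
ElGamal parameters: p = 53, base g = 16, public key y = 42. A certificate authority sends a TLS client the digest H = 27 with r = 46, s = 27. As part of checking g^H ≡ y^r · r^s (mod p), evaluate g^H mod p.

16

16^2 = 256 ≡ 44
16^4 ≡ 44^2 = 1936 ≡ 28
16^8 ≡ 28^2 = 784 ≡ 42
16^16 ≡ 42^2 = 1764 ≡ 15
27 = 16 + 8 + 2 + 1, so 16^27 ≡ 15·42·44·16 ≡ 16 (mod 53)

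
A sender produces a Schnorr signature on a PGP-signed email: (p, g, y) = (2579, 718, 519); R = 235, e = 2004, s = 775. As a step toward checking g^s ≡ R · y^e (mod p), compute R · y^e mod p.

2541

519^2 = 269361 ≡ 1145
519^4 ≡ 1145^2 = 1311025 ≡ 893
519^8 ≡ 893^2 = 797449 ≡ 538
519^16 ≡ 538^2 = 289444 ≡ 596
519^32 ≡ 596^2 = 355216 ≡ 1893
519^64 ≡ 1893^2 = 3583449 ≡ 1218
519^128 ≡ 1218^2 = 1483524 ≡ 599
519^256 ≡ 599^2 = 358801 ≡ 320
519^512 ≡ 320^2 = 102400 ≡ 1819
519^1024 ≡ 1819^2 = 3308761 ≡ 2483
2004 = 1024 + 512 + 256 + 128 + 64 + 16 + 4, so 519^2004 ≡ 2483·1819·320·599·1218·596·893 ≡ 790 (mod 2579)
R · y^e ≡ 235·790 = 185650 ≡ 2541 (mod 2579)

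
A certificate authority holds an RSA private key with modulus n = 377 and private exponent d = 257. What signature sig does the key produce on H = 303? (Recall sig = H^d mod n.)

H^257 mod 377 = 296

296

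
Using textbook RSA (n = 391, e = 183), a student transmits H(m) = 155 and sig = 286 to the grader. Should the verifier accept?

sig^2 ≡ 286^2 = 81796 ≡ 77
sig^4 ≡ 77^2 = 5929 ≡ 64
sig^8 ≡ 64^2 = 4096 ≡ 186
sig^16 ≡ 186^2 = 34596 ≡ 188
sig^32 ≡ 188^2 = 35344 ≡ 154
sig^64 ≡ 154^2 = 23716 ≡ 256
sig^128 ≡ 256^2 = 65536 ≡ 239
183 = 128 + 32 + 16 + 4 + 2 + 1, so sig^183 ≡ 239·154·188·64·77·286 ≡ 244 (mod 391)
The recovered value 244 does not match the digest 155.

reject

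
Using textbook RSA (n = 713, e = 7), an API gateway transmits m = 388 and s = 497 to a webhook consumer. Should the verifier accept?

reject

s^2 ≡ 497^2 = 247009 ≡ 311
s^4 ≡ 311^2 = 96721 ≡ 466
7 = 4 + 2 + 1, so s^7 ≡ 466·311·497 ≡ 249 (mod 713)
s^7 mod 713 = 249, but m = 388.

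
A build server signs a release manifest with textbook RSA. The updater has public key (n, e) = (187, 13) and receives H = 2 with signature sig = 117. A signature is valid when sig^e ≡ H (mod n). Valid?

sig^13 mod 187 = 2
2 = H, so the signature checks out.

yes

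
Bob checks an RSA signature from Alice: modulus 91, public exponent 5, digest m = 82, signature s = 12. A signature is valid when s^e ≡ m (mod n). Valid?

no

s^2 ≡ 12^2 = 144 ≡ 53
s^4 ≡ 53^2 = 2809 ≡ 79
5 = 4 + 1, so s^5 ≡ 79·12 ≡ 38 (mod 91)
The recovered value 38 does not match the digest 82.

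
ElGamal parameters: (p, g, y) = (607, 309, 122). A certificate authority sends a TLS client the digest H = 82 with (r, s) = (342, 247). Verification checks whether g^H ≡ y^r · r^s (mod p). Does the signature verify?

does not verify

Left side g^H mod p:
309^2 = 95481 ≡ 182
309^4 ≡ 182^2 = 33124 ≡ 346
309^8 ≡ 346^2 = 119716 ≡ 137
309^16 ≡ 137^2 = 18769 ≡ 559
309^32 ≡ 559^2 = 312481 ≡ 483
309^64 ≡ 483^2 = 233289 ≡ 201
82 = 64 + 16 + 2, so 309^82 ≡ 201·559·182 ≡ 115 (mod 607)
Right side y^r · r^s mod p:
122^2 = 14884 ≡ 316
122^4 ≡ 316^2 = 99856 ≡ 308
122^8 ≡ 308^2 = 94864 ≡ 172
122^16 ≡ 172^2 = 29584 ≡ 448
122^32 ≡ 448^2 = 200704 ≡ 394
122^64 ≡ 394^2 = 155236 ≡ 451
122^128 ≡ 451^2 = 203401 ≡ 56
122^256 ≡ 56^2 = 3136 ≡ 101
342 = 256 + 64 + 16 + 4 + 2, so 122^342 ≡ 101·451·448·308·316 ≡ 247 (mod 607)
342^2 = 116964 ≡ 420
342^4 ≡ 420^2 = 176400 ≡ 370
342^8 ≡ 370^2 = 136900 ≡ 325
342^16 ≡ 325^2 = 105625 ≡ 7
342^32 ≡ 7^2 = 49
342^64 ≡ 49^2 = 2401 ≡ 580
342^128 ≡ 580^2 = 336400 ≡ 122
247 = 128 + 64 + 32 + 16 + 4 + 2 + 1, so 342^247 ≡ 122·580·49·7·370·420·342 ≡ 550 (mod 607)
247·550 = 135850 ≡ 489 (mod 607)
115 ≠ 489, so verification fails.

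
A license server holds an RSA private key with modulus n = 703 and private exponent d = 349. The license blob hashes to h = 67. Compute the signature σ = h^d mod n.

h^2 ≡ 67^2 = 4489 ≡ 271
h^4 ≡ 271^2 = 73441 ≡ 329
h^8 ≡ 329^2 = 108241 ≡ 682
h^16 ≡ 682^2 = 465124 ≡ 441
h^32 ≡ 441^2 = 194481 ≡ 453
h^64 ≡ 453^2 = 205209 ≡ 636
h^128 ≡ 636^2 = 404496 ≡ 271
h^256 ≡ 271^2 = 73441 ≡ 329
349 = 256 + 64 + 16 + 8 + 4 + 1, so h^349 ≡ 329·636·441·682·329·67 ≡ 262 (mod 703)

262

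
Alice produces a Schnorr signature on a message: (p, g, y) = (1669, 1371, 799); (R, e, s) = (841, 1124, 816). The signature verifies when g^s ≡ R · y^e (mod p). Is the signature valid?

valid

g^s mod p:
1371^816 mod 1669 = 428
R · y^e mod p:
799^1124 mod 1669 = 451
841·451 = 379291 ≡ 428 (mod 1669)
428 ≡ 428 (mod 1669); signature holds.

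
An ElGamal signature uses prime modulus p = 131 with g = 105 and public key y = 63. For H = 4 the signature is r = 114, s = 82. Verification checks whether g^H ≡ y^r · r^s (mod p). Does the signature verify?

verifies

Left side g^H mod p:
Squares mod 131: 105^1≡105, 105^2≡21, 105^4≡48
105^4 ≡ 48 (mod 131)
Right side y^r · r^s mod p:
Squares mod 131: 63^1≡63, 63^2≡39, 63^4≡80, 63^8≡112, 63^16≡99, 63^32≡107, 63^64≡52
114 = 64 + 32 + 16 + 2, so 63^114 ≡ 52·107·99·39 ≡ 45 (mod 131)
Squares mod 131: 114^1≡114, 114^2≡27, 114^4≡74, 114^8≡105, 114^16≡21, 114^32≡48, 114^64≡77
82 = 64 + 16 + 2, so 114^82 ≡ 77·21·27 ≡ 36 (mod 131)
45·36 = 1620 ≡ 48 (mod 131)
48 ≡ 48 (mod 131), so the signature is genuine.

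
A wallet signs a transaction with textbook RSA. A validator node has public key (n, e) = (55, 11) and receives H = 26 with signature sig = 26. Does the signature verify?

verifies

Squares mod 55: sig^1≡26, sig^2≡16, sig^4≡36, sig^8≡31
11 = 8 + 2 + 1, so sig^11 ≡ 31·16·26 ≡ 26 (mod 55)
sig^11 mod 55 = 26 matches H.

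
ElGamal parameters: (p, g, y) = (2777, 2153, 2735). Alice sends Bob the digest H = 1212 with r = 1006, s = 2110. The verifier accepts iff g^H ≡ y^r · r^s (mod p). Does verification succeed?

Left side g^H mod p:
2153^2 = 4635409 ≡ 596
2153^4 ≡ 596^2 = 355216 ≡ 2537
2153^8 ≡ 2537^2 = 6436369 ≡ 2060
2153^16 ≡ 2060^2 = 4243600 ≡ 344
2153^32 ≡ 344^2 = 118336 ≡ 1702
2153^64 ≡ 1702^2 = 2896804 ≡ 393
2153^128 ≡ 393^2 = 154449 ≡ 1714
2153^256 ≡ 1714^2 = 2937796 ≡ 2507
2153^512 ≡ 2507^2 = 6285049 ≡ 698
2153^1024 ≡ 698^2 = 487204 ≡ 1229
1212 = 1024 + 128 + 32 + 16 + 8 + 4, so 2153^1212 ≡ 1229·1714·1702·344·2060·2537 ≡ 2338 (mod 2777)
Right side y^r · r^s mod p:
2735^2 = 7480225 ≡ 1764
2735^4 ≡ 1764^2 = 3111696 ≡ 1456
2735^8 ≡ 1456^2 = 2119936 ≡ 1085
2735^16 ≡ 1085^2 = 1177225 ≡ 2554
2735^32 ≡ 2554^2 = 6522916 ≡ 2520
2735^64 ≡ 2520^2 = 6350400 ≡ 2178
2735^128 ≡ 2178^2 = 4743684 ≡ 568
2735^256 ≡ 568^2 = 322624 ≡ 492
2735^512 ≡ 492^2 = 242064 ≡ 465
1006 = 512 + 256 + 128 + 64 + 32 + 8 + 4 + 2, so 2735^1006 ≡ 465·492·568·2178·2520·1085·1456·1764 ≡ 1671 (mod 2777)
1006^2 = 1012036 ≡ 1208
1006^4 ≡ 1208^2 = 1459264 ≡ 1339
1006^8 ≡ 1339^2 = 1792921 ≡ 1756
1006^16 ≡ 1756^2 = 3083536 ≡ 1066
1006^32 ≡ 1066^2 = 1136356 ≡ 563
1006^64 ≡ 563^2 = 316969 ≡ 391
1006^128 ≡ 391^2 = 152881 ≡ 146
1006^256 ≡ 146^2 = 21316 ≡ 1877
1006^512 ≡ 1877^2 = 3523129 ≡ 1893
1006^1024 ≡ 1893^2 = 3583449 ≡ 1119
1006^2048 ≡ 1119^2 = 1252161 ≡ 2511
2110 = 2048 + 32 + 16 + 8 + 4 + 2, so 1006^2110 ≡ 2511·563·1066·1756·1339·1208 ≡ 1307 (mod 2777)
1671·1307 = 2183997 ≡ 1275 (mod 2777)
2338 ≠ 1275, so verification fails.

fails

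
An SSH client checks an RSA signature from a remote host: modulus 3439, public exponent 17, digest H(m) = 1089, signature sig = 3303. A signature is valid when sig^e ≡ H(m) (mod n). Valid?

Squares mod 3439: sig^1≡3303, sig^2≡1301, sig^4≡613, sig^8≡918, sig^16≡169
17 = 16 + 1, so sig^17 ≡ 169·3303 ≡ 1089 (mod 3439)
sig^17 mod 3439 = 1089 matches H(m).

yes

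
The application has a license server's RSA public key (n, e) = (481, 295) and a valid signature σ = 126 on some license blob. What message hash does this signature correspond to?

Squares mod 481: σ^1≡126, σ^2≡3, σ^4≡9, σ^8≡81, σ^16≡308, σ^32≡107, σ^64≡386, σ^128≡367, σ^256≡9
295 = 256 + 32 + 4 + 2 + 1, so σ^295 ≡ 9·107·9·3·126 ≡ 35 (mod 481)

35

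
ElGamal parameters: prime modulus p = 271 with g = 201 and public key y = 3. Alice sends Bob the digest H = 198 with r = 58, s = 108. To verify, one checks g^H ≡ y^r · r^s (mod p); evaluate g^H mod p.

81

201^2 = 40401 ≡ 22
201^4 ≡ 22^2 = 484 ≡ 213
201^8 ≡ 213^2 = 45369 ≡ 112
201^16 ≡ 112^2 = 12544 ≡ 78
201^32 ≡ 78^2 = 6084 ≡ 122
201^64 ≡ 122^2 = 14884 ≡ 250
201^128 ≡ 250^2 = 62500 ≡ 170
198 = 128 + 64 + 4 + 2, so 201^198 ≡ 170·250·213·22 ≡ 81 (mod 271)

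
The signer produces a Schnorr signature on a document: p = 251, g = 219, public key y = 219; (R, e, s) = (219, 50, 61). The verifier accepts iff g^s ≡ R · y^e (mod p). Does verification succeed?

passes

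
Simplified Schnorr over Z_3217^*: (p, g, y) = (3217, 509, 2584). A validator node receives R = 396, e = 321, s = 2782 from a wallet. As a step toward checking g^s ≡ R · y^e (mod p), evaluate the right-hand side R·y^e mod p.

2584^2 = 6677056 ≡ 1781
2584^4 ≡ 1781^2 = 3171961 ≡ 3216
2584^8 ≡ 3216^2 = 10342656 ≡ 1
2584^16 ≡ 1^2 = 1
2584^32 ≡ 1^2 = 1
2584^64 ≡ 1^2 = 1
2584^128 ≡ 1^2 = 1
2584^256 ≡ 1^2 = 1
321 = 256 + 64 + 1, so 2584^321 ≡ 1·1·2584 ≡ 2584 (mod 3217)
R · y^e ≡ 396·2584 = 1023264 ≡ 258 (mod 3217)

258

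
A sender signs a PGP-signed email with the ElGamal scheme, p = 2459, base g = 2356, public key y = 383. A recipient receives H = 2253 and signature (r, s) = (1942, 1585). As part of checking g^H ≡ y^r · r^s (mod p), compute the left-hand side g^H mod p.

482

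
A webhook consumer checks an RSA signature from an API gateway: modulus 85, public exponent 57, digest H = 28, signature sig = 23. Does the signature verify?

verifies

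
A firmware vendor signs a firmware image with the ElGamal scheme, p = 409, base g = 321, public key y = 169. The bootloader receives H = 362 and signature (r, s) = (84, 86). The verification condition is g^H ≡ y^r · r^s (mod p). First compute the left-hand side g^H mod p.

255

Squares mod 409: 321^1≡321, 321^2≡382, 321^4≡320, 321^8≡150, 321^16≡5, 321^32≡25, 321^64≡216, 321^128≡30, 321^256≡82
362 = 256 + 64 + 32 + 8 + 2, so 321^362 ≡ 82·216·25·150·382 ≡ 255 (mod 409)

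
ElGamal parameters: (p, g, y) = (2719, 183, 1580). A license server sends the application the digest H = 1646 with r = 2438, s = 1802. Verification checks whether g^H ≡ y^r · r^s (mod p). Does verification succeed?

passes

Left side g^H mod p:
183^1646 mod 2719 = 112
Right side y^r · r^s mod p:
1580^2438 mod 2719 = 1605
2438^1802 mod 2719 = 2138
1605·2138 = 3431490 ≡ 112 (mod 2719)
112 ≡ 112 (mod 2719), so the signature is genuine.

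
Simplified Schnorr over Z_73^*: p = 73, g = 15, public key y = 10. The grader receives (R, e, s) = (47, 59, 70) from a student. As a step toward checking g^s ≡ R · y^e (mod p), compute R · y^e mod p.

61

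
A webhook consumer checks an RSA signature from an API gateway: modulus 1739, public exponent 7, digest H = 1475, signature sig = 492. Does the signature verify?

Squares mod 1739: sig^1≡492, sig^2≡343, sig^4≡1136
7 = 4 + 2 + 1, so sig^7 ≡ 1136·343·492 ≡ 1195 (mod 1739)
sig^7 mod 1739 = 1195, but H = 1475.

does not verify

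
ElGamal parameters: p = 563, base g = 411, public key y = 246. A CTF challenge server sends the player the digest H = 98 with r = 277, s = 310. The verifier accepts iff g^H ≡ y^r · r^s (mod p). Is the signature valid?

Left side g^H mod p:
411^2 = 168921 ≡ 21
411^4 ≡ 21^2 = 441
411^8 ≡ 441^2 = 194481 ≡ 246
411^16 ≡ 246^2 = 60516 ≡ 275
411^32 ≡ 275^2 = 75625 ≡ 183
411^64 ≡ 183^2 = 33489 ≡ 272
98 = 64 + 32 + 2, so 411^98 ≡ 272·183·21 ≡ 368 (mod 563)
Right side y^r · r^s mod p:
246^2 = 60516 ≡ 275
246^4 ≡ 275^2 = 75625 ≡ 183
246^8 ≡ 183^2 = 33489 ≡ 272
246^16 ≡ 272^2 = 73984 ≡ 231
246^32 ≡ 231^2 = 53361 ≡ 439
246^64 ≡ 439^2 = 192721 ≡ 175
246^128 ≡ 175^2 = 30625 ≡ 223
246^256 ≡ 223^2 = 49729 ≡ 185
277 = 256 + 16 + 4 + 1, so 246^277 ≡ 185·231·183·246 ≡ 40 (mod 563)
277^2 = 76729 ≡ 161
277^4 ≡ 161^2 = 25921 ≡ 23
277^8 ≡ 23^2 = 529
277^16 ≡ 529^2 = 279841 ≡ 30
277^32 ≡ 30^2 = 900 ≡ 337
277^64 ≡ 337^2 = 113569 ≡ 406
277^128 ≡ 406^2 = 164836 ≡ 440
277^256 ≡ 440^2 = 193600 ≡ 491
310 = 256 + 32 + 16 + 4 + 2, so 277^310 ≡ 491·337·30·23·161 ≡ 289 (mod 563)
40·289 = 11560 ≡ 300 (mod 563)
368 ≠ 300, so verification fails.

invalid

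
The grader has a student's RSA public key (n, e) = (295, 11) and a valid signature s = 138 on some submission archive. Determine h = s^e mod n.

57

s^2 ≡ 138^2 = 19044 ≡ 164
s^4 ≡ 164^2 = 26896 ≡ 51
s^8 ≡ 51^2 = 2601 ≡ 241
11 = 8 + 2 + 1, so s^11 ≡ 241·164·138 ≡ 57 (mod 295)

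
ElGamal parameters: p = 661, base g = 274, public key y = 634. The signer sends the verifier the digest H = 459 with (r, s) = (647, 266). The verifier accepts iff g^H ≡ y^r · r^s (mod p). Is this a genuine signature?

Left side g^H mod p:
274^2 = 75076 ≡ 383
274^4 ≡ 383^2 = 146689 ≡ 608
274^8 ≡ 608^2 = 369664 ≡ 165
274^16 ≡ 165^2 = 27225 ≡ 124
274^32 ≡ 124^2 = 15376 ≡ 173
274^64 ≡ 173^2 = 29929 ≡ 184
274^128 ≡ 184^2 = 33856 ≡ 145
274^256 ≡ 145^2 = 21025 ≡ 534
459 = 256 + 128 + 64 + 8 + 2 + 1, so 274^459 ≡ 534·145·184·165·383·274 ≡ 70 (mod 661)
Right side y^r · r^s mod p:
634^2 = 401956 ≡ 68
634^4 ≡ 68^2 = 4624 ≡ 658
634^8 ≡ 658^2 = 432964 ≡ 9
634^16 ≡ 9^2 = 81
634^32 ≡ 81^2 = 6561 ≡ 612
634^64 ≡ 612^2 = 374544 ≡ 418
634^128 ≡ 418^2 = 174724 ≡ 220
634^256 ≡ 220^2 = 48400 ≡ 147
634^512 ≡ 147^2 = 21609 ≡ 457
647 = 512 + 128 + 4 + 2 + 1, so 634^647 ≡ 457·220·658·68·634 ≡ 418 (mod 661)
647^2 = 418609 ≡ 196
647^4 ≡ 196^2 = 38416 ≡ 78
647^8 ≡ 78^2 = 6084 ≡ 135
647^16 ≡ 135^2 = 18225 ≡ 378
647^32 ≡ 378^2 = 142884 ≡ 108
647^64 ≡ 108^2 = 11664 ≡ 427
647^128 ≡ 427^2 = 182329 ≡ 554
647^256 ≡ 554^2 = 306916 ≡ 212
266 = 256 + 8 + 2, so 647^266 ≡ 212·135·196 ≡ 274 (mod 661)
418·274 = 114532 ≡ 179 (mod 661)
70 ≠ 179, so verification fails.

forged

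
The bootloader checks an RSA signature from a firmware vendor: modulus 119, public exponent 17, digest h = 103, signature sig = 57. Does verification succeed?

Squares mod 119: sig^1≡57, sig^2≡36, sig^4≡106, sig^8≡50, sig^16≡1
17 = 16 + 1, so sig^17 ≡ 1·57 ≡ 57 (mod 119)
The recovered value 57 does not match the digest 103.

fails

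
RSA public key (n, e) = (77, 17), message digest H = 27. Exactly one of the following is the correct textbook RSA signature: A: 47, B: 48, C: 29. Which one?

B

Candidate A: 47^17 mod 77 = 31
Candidate B: 48^17 mod 77 = 27
  → matches H = 27
Candidate C: 29^17 mod 77 = 50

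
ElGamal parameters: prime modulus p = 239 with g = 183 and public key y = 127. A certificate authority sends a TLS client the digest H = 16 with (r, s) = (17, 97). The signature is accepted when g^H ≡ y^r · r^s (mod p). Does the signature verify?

does not verify

Left side g^H mod p:
183^2 = 33489 ≡ 29
183^4 ≡ 29^2 = 841 ≡ 124
183^8 ≡ 124^2 = 15376 ≡ 80
183^16 ≡ 80^2 = 6400 ≡ 186
Right side y^r · r^s mod p:
127^2 = 16129 ≡ 116
127^4 ≡ 116^2 = 13456 ≡ 72
127^8 ≡ 72^2 = 5184 ≡ 165
127^16 ≡ 165^2 = 27225 ≡ 218
17 = 16 + 1, so 127^17 ≡ 218·127 ≡ 201 (mod 239)
17^2 = 289 ≡ 50
17^4 ≡ 50^2 = 2500 ≡ 110
17^8 ≡ 110^2 = 12100 ≡ 150
17^16 ≡ 150^2 = 22500 ≡ 34
17^32 ≡ 34^2 = 1156 ≡ 200
17^64 ≡ 200^2 = 40000 ≡ 87
97 = 64 + 32 + 1, so 17^97 ≡ 87·200·17 ≡ 157 (mod 239)
201·157 = 31557 ≡ 9 (mod 239)
186 ≠ 9, so verification fails.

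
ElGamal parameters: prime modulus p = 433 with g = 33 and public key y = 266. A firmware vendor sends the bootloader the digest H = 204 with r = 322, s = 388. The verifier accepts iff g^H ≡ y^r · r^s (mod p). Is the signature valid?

Left side g^H mod p:
33^2 = 1089 ≡ 223
33^4 ≡ 223^2 = 49729 ≡ 367
33^8 ≡ 367^2 = 134689 ≡ 26
33^16 ≡ 26^2 = 676 ≡ 243
33^32 ≡ 243^2 = 59049 ≡ 161
33^64 ≡ 161^2 = 25921 ≡ 374
33^128 ≡ 374^2 = 139876 ≡ 17
204 = 128 + 64 + 8 + 4, so 33^204 ≡ 17·374·26·367 ≡ 406 (mod 433)
Right side y^r · r^s mod p:
266^2 = 70756 ≡ 177
266^4 ≡ 177^2 = 31329 ≡ 153
266^8 ≡ 153^2 = 23409 ≡ 27
266^16 ≡ 27^2 = 729 ≡ 296
266^32 ≡ 296^2 = 87616 ≡ 150
266^64 ≡ 150^2 = 22500 ≡ 417
266^128 ≡ 417^2 = 173889 ≡ 256
266^256 ≡ 256^2 = 65536 ≡ 153
322 = 256 + 64 + 2, so 266^322 ≡ 153·417·177 ≡ 137 (mod 433)
322^2 = 103684 ≡ 197
322^4 ≡ 197^2 = 38809 ≡ 272
322^8 ≡ 272^2 = 73984 ≡ 374
322^16 ≡ 374^2 = 139876 ≡ 17
322^32 ≡ 17^2 = 289
322^64 ≡ 289^2 = 83521 ≡ 385
322^128 ≡ 385^2 = 148225 ≡ 139
322^256 ≡ 139^2 = 19321 ≡ 269
388 = 256 + 128 + 4, so 322^388 ≡ 269·139·272 ≡ 48 (mod 433)
137·48 = 6576 ≡ 81 (mod 433)
406 ≠ 81, so verification fails.

invalid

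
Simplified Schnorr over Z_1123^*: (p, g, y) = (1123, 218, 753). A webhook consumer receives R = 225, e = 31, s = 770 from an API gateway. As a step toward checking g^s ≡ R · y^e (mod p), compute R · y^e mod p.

Squares mod 1123: 753^1≡753, 753^2≡1017, 753^4≡6, 753^8≡36, 753^16≡173
31 = 16 + 8 + 4 + 2 + 1, so 753^31 ≡ 173·36·6·1017·753 ≡ 687 (mod 1123)
R · y^e ≡ 225·687 = 154575 ≡ 724 (mod 1123)

724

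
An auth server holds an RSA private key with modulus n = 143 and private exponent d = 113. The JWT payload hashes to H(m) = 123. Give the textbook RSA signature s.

(H(m))^2 ≡ 123^2 = 15129 ≡ 114
(H(m))^4 ≡ 114^2 = 12996 ≡ 126
(H(m))^8 ≡ 126^2 = 15876 ≡ 3
(H(m))^16 ≡ 3^2 = 9
(H(m))^32 ≡ 9^2 = 81
(H(m))^64 ≡ 81^2 = 6561 ≡ 126
113 = 64 + 32 + 16 + 1, so (H(m))^113 ≡ 126·81·9·123 ≡ 41 (mod 143)

41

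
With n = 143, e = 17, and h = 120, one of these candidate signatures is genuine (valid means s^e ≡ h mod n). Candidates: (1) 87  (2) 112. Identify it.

1

Candidate 1: 87^2 = 7569 ≡ 133; 87^4 ≡ 133^2 = 17689 ≡ 100; 87^8 ≡ 100^2 = 10000 ≡ 133; 87^16 ≡ 133^2 = 17689 ≡ 100; 17 = 16 + 1, so 87^17 ≡ 100·87 ≡ 120 (mod 143)
  → matches h = 120
Candidate 2: 112^2 = 12544 ≡ 103; 112^4 ≡ 103^2 = 10609 ≡ 27; 112^8 ≡ 27^2 = 729 ≡ 14; 112^16 ≡ 14^2 = 196 ≡ 53; 17 = 16 + 1, so 112^17 ≡ 53·112 ≡ 73 (mod 143)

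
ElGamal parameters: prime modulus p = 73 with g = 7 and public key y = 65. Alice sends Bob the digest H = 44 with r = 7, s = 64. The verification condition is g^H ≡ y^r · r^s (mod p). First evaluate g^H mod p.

9

7^44 mod 73 = 9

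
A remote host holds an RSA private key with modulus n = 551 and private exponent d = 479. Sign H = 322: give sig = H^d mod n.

H^479 mod 551 = 56

56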